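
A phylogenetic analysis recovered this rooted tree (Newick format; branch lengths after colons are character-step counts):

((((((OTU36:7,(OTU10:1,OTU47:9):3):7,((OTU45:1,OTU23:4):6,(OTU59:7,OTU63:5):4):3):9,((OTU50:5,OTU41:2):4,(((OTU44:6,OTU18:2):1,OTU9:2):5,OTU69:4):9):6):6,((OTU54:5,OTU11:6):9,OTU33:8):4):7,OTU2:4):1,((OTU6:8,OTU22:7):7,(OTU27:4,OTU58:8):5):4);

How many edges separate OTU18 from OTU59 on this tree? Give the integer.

The MRCA of OTU18 and OTU59 is the node subtending (((OTU36,(OTU10,OTU47)),((OTU45,OTU23),(OTU59,OTU63))),((OTU50,OTU41),(((OTU44,OTU18),OTU9),OTU69))).
From OTU18 up to that node: 5 branches. From OTU59 up to the same node: 4 branches. Total: 5 + 4 = 9.

9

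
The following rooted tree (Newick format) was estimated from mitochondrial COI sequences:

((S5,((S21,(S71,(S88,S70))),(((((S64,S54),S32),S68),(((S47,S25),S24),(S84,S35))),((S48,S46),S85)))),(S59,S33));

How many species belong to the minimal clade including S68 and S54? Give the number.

4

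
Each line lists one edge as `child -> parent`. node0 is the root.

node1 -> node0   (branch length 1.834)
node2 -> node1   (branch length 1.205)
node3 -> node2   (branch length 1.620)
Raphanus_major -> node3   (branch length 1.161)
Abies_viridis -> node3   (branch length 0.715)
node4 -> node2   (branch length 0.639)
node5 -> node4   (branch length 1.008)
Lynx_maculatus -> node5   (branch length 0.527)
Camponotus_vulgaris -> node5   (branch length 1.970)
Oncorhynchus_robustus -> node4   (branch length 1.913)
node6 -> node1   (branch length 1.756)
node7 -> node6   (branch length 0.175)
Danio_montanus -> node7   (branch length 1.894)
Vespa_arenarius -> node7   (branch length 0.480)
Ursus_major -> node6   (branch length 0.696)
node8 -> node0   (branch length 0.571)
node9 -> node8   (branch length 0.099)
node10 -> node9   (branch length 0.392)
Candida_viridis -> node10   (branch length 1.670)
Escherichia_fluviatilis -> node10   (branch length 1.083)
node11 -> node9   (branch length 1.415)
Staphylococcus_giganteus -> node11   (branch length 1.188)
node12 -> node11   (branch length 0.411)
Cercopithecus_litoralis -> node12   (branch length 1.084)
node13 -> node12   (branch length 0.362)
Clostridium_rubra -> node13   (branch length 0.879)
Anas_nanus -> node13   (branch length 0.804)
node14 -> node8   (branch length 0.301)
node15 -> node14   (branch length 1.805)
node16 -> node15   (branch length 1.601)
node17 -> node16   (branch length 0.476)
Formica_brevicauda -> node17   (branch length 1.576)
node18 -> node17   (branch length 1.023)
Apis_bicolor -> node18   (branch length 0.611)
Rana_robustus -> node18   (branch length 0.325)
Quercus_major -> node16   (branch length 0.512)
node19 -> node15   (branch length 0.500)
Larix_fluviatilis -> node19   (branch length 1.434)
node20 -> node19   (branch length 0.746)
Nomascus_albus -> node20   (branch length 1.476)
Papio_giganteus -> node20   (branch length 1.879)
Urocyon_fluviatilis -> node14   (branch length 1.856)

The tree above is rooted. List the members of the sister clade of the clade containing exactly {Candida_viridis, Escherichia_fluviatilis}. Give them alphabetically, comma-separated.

Anas_nanus, Cercopithecus_litoralis, Clostridium_rubra, Staphylococcus_giganteus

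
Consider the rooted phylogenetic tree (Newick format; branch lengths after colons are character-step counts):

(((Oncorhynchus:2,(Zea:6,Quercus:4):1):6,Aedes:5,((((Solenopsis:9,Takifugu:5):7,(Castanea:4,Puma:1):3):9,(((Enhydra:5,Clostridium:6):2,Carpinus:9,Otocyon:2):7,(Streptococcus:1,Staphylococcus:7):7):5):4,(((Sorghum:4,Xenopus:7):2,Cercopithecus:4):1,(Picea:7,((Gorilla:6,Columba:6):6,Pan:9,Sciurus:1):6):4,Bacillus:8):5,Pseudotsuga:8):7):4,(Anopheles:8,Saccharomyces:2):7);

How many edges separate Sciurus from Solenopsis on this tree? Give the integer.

The MRCA of Sciurus and Solenopsis is the node subtending ((((Solenopsis,Takifugu),(Castanea,Puma)),(((Enhydra,Clostridium),Carpinus,Otocyon),(Streptococcus,Staphylococcus))),(((Sorghum,Xenopus),Cercopithecus),(Picea,((Gorilla,Columba),Pan,Sciurus)),Bacillus),Pseudotsuga).
From Sciurus up to that node: 4 branches. From Solenopsis up to the same node: 4 branches. Total: 4 + 4 = 8.

8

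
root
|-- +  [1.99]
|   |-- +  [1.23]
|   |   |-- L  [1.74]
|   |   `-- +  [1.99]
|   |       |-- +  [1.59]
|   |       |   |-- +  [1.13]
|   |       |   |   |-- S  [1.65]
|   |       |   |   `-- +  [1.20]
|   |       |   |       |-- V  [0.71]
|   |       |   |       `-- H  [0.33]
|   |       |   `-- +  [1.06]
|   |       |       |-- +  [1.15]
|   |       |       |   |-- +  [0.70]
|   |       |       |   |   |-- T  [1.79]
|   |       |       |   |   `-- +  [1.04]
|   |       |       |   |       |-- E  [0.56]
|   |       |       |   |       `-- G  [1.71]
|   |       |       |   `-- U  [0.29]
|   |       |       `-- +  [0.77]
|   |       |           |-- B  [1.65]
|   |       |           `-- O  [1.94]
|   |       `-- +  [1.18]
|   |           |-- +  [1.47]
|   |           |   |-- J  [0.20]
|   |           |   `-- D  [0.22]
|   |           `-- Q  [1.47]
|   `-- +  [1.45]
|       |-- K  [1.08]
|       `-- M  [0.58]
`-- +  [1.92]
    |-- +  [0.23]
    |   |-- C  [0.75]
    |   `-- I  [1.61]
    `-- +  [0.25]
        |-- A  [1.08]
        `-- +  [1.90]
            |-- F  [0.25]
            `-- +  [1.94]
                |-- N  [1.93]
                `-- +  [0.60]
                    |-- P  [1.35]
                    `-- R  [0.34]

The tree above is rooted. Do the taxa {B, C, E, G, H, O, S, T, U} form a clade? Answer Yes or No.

No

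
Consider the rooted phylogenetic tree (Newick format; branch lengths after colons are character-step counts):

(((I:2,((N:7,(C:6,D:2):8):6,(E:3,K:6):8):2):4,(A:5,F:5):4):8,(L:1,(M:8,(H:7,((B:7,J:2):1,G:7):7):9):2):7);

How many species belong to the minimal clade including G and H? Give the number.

The MRCA of G and H is the node subtending (H,((B,J),G)).
That clade contains 4 terminal taxa: B, G, H, J.

4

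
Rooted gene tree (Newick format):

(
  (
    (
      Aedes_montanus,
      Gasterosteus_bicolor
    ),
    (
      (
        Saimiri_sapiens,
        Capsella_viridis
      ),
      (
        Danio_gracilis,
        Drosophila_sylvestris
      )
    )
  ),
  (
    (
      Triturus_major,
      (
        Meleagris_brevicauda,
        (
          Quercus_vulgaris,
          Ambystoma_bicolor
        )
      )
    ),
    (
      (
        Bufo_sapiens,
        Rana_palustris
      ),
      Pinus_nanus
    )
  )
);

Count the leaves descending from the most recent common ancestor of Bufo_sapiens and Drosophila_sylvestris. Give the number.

13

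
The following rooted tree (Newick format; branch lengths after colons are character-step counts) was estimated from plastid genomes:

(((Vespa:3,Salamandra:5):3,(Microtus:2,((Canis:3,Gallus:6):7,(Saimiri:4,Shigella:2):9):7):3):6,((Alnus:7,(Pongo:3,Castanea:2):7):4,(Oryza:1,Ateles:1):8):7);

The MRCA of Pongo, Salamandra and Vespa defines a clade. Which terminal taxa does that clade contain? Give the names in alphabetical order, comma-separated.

Tracing Pongo: it sits inside (Pongo,Castanea).
Tracing Salamandra: it sits inside (Vespa,Salamandra).
Tracing Vespa: it sits inside (Vespa,Salamandra).
The smallest clade enclosing all 3 is the whole tree (their MRCA is the root), so the answer is all 12 tips in alphabetical order.

Alnus, Ateles, Canis, Castanea, Gallus, Microtus, Oryza, Pongo, Saimiri, Salamandra, Shigella, Vespa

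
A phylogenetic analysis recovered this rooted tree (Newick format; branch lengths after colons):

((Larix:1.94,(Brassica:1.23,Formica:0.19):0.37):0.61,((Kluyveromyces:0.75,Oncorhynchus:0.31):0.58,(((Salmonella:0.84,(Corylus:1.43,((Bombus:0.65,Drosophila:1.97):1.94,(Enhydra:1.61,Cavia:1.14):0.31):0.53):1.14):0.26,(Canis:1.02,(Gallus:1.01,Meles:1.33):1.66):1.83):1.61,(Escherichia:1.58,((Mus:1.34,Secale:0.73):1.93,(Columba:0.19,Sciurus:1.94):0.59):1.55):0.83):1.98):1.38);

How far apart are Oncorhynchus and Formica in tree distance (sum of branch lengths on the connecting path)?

3.44

The path runs Oncorhynchus → … → MRCA → … → Formica; the MRCA is the root of the tree.
Branch lengths along that path: 0.31 + 0.58 + 1.38 + 0.61 + 0.37 + 0.19 = 3.44.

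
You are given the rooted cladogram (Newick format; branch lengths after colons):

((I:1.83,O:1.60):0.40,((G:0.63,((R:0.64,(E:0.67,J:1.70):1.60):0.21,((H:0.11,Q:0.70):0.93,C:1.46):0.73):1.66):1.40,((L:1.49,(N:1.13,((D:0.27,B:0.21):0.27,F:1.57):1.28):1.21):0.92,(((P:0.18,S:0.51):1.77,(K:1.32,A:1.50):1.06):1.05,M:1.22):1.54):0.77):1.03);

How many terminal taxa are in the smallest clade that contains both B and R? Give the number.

The MRCA of B and R is the node subtending ((G,((R,(E,J)),((H,Q),C))),((L,(N,((D,B),F))),(((P,S),(K,A)),M))).
That clade contains 17 terminal taxa: A, B, C, D, E, F, G, H, J, K, L, M, N, P, Q, R, S.

17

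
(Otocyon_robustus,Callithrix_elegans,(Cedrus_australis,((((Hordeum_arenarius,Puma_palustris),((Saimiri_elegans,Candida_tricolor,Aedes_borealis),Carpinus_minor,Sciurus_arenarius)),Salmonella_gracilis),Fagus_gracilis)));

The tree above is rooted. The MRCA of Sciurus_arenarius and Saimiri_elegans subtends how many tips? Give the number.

5

The MRCA of Sciurus_arenarius and Saimiri_elegans is the node subtending ((Saimiri_elegans,Candida_tricolor,Aedes_borealis),Carpinus_minor,Sciurus_arenarius).
That clade contains 5 terminal taxa: Aedes_borealis, Candida_tricolor, Carpinus_minor, Saimiri_elegans, Sciurus_arenarius.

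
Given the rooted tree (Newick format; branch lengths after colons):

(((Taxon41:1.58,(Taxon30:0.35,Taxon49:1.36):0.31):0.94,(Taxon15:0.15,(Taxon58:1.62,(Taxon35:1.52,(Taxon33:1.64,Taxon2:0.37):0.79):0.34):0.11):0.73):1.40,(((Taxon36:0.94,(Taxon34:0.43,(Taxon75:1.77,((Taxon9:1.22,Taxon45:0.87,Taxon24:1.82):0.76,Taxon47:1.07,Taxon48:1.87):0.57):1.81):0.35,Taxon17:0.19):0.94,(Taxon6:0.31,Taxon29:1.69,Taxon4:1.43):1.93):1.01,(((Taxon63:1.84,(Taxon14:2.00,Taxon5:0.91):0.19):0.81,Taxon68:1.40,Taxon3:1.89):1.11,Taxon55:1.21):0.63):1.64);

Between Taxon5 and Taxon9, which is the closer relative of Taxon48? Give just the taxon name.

Taxon9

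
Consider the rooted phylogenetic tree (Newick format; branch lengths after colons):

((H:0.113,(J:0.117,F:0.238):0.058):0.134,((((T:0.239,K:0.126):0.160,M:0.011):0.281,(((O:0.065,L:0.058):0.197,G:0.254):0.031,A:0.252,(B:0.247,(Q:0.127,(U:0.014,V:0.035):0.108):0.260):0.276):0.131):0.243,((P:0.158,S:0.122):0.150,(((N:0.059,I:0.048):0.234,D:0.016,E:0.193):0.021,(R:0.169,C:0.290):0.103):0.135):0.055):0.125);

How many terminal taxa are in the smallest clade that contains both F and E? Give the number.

22

The MRCA of F and E is the root, so the clade is the entire tree.
That clade contains 22 terminal taxa: A, B, C, D, E, F, G, H, I, J, K, L, M, N, O, P, Q, R, S, T, U, V.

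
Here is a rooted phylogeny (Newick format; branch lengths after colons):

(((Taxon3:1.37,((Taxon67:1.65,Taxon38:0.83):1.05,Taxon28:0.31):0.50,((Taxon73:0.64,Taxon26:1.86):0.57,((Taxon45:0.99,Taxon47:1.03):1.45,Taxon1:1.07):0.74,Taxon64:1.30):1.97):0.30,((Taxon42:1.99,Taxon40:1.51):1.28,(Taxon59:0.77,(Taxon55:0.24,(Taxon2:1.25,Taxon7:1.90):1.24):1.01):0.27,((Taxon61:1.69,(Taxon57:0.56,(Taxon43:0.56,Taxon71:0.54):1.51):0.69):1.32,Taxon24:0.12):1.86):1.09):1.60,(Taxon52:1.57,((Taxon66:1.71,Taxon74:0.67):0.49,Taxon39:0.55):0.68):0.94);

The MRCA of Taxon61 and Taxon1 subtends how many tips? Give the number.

21

The MRCA of Taxon61 and Taxon1 is the node subtending ((Taxon3,((Taxon67,Taxon38),Taxon28),((Taxon73,Taxon26),((Taxon45,Taxon47),Taxon1),Taxon64)),((Taxon42,Taxon40),(Taxon59,(Taxon55,(Taxon2,Taxon7))),((Taxon61,(Taxon57,(Taxon43,Taxon71))),Taxon24))).
That clade contains 21 terminal taxa: Taxon1, Taxon2, Taxon24, Taxon26, Taxon28, Taxon3, Taxon38, Taxon40, Taxon42, Taxon43, Taxon45, Taxon47, Taxon55, Taxon57, Taxon59, Taxon61, Taxon64, Taxon67, Taxon7, Taxon71, Taxon73.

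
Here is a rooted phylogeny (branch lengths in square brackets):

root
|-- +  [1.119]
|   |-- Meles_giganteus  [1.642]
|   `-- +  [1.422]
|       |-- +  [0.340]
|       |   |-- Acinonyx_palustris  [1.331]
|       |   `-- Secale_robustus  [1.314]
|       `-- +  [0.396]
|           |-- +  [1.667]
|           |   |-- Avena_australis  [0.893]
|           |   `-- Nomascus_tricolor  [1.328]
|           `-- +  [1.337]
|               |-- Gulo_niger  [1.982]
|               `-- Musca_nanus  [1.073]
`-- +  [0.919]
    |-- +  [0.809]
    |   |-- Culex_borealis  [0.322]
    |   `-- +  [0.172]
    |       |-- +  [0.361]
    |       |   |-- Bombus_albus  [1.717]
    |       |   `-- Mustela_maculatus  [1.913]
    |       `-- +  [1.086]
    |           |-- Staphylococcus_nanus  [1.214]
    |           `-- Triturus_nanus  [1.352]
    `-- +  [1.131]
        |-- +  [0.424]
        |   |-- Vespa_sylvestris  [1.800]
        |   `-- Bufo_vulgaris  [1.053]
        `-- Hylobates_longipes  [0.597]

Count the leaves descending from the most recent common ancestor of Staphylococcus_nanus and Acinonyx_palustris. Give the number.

15

The MRCA of Staphylococcus_nanus and Acinonyx_palustris is the root, so the clade is the entire tree.
That clade contains 15 terminal taxa: Acinonyx_palustris, Avena_australis, Bombus_albus, Bufo_vulgaris, Culex_borealis, Gulo_niger, Hylobates_longipes, Meles_giganteus, Musca_nanus, Mustela_maculatus, Nomascus_tricolor, Secale_robustus, Staphylococcus_nanus, Triturus_nanus, Vespa_sylvestris.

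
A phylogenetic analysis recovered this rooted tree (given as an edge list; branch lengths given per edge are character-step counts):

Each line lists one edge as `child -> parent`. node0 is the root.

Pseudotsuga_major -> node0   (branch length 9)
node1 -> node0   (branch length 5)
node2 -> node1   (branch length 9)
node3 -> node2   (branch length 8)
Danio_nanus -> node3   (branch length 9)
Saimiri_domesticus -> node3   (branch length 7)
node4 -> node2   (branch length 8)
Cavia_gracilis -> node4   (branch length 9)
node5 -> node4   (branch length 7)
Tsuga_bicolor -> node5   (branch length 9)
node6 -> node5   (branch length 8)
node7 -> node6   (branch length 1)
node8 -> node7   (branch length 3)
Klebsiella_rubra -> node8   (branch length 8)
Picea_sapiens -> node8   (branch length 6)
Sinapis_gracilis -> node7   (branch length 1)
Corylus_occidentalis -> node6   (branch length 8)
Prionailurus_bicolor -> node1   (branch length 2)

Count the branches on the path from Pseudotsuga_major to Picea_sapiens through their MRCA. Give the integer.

The MRCA of Pseudotsuga_major and Picea_sapiens is the root of the tree.
From Pseudotsuga_major up to that node: 1 branch. From Picea_sapiens up to the same node: 8 branches. Total: 1 + 8 = 9.

9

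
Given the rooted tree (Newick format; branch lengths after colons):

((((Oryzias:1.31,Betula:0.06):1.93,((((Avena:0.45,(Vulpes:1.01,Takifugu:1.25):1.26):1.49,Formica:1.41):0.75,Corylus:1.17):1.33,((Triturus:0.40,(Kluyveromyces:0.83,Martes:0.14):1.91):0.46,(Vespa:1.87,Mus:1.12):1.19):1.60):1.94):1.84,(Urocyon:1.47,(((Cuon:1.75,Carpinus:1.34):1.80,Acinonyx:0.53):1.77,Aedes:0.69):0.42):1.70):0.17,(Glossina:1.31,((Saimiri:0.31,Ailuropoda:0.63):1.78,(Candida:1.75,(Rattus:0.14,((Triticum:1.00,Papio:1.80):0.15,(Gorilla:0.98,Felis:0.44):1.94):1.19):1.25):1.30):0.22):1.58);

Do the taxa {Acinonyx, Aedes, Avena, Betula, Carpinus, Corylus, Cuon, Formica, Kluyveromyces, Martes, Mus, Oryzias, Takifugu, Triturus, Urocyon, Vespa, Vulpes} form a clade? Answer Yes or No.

The most recent common ancestor of these taxa subtends (((Oryzias,Betula),((((Avena,(Vulpes,Takifugu)),Formica),Corylus),((Triturus,(Kluyveromyces,Martes)),(Vespa,Mus)))),(Urocyon,(((Cuon,Carpinus),Acinonyx),Aedes))).
That clade has exactly 17 tips — every listed taxon and nothing else — so the group is monophyletic.

Yes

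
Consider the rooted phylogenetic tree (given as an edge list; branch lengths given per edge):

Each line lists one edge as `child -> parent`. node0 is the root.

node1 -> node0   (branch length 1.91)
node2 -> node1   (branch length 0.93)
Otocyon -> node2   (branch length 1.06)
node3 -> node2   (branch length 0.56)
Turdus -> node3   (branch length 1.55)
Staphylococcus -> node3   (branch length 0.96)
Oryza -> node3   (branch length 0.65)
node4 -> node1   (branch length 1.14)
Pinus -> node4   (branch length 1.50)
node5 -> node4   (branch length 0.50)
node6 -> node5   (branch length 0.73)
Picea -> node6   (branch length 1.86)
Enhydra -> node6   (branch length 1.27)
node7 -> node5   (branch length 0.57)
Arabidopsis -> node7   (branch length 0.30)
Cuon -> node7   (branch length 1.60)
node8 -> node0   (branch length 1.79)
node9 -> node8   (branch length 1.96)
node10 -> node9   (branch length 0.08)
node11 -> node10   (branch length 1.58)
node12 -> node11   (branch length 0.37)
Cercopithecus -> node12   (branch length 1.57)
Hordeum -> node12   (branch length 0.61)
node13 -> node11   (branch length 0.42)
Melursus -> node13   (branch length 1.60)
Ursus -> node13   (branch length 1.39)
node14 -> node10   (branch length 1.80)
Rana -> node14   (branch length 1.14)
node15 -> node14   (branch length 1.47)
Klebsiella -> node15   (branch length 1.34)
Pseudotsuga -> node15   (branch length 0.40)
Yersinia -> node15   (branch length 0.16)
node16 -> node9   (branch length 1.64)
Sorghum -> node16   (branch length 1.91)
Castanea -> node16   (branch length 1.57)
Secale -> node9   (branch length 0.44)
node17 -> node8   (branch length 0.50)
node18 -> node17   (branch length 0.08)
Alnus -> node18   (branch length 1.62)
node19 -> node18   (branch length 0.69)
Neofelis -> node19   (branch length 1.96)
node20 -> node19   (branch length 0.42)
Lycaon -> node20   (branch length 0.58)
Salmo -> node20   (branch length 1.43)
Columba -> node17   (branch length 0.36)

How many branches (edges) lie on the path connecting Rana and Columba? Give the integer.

6

The MRCA of Rana and Columba is the node subtending (((((Cercopithecus,Hordeum),(Melursus,Ursus)),(Rana,(Klebsiella,Pseudotsuga,Yersinia))),(Sorghum,Castanea),Secale),((Alnus,(Neofelis,(Lycaon,Salmo))),Columba)).
From Rana up to that node: 4 branches. From Columba up to the same node: 2 branches. Total: 4 + 2 = 6.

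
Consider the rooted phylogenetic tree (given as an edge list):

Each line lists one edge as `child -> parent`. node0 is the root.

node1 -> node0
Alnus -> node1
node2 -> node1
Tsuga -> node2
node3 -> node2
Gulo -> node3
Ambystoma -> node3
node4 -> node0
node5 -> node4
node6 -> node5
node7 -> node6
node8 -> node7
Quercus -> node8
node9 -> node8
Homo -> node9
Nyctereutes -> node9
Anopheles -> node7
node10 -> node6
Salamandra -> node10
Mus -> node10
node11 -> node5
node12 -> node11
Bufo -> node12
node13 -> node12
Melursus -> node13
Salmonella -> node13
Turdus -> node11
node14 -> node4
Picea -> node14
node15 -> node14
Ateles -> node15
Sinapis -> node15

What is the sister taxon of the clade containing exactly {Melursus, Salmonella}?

Bufo

The clade containing exactly {Melursus, Salmonella} attaches to the tree at the node subtending (Bufo,(Melursus,Salmonella)).
The other lineage descending from that same node — the sister group — is the single tip Bufo.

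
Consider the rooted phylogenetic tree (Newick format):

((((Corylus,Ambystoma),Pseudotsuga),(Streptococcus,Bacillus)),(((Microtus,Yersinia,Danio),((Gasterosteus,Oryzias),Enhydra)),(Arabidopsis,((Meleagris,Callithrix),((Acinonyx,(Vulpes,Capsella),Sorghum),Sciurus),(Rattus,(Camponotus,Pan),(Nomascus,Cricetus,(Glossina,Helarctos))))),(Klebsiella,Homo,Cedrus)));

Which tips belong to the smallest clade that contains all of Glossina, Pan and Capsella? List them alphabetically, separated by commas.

Tracing Glossina: it sits inside (Glossina,Helarctos).
Tracing Pan: it sits inside (Camponotus,Pan).
Tracing Capsella: it sits inside (Vulpes,Capsella).
The smallest clade enclosing all 3 is ((Meleagris,Callithrix),((Acinonyx,(Vulpes,Capsella),Sorghum),Sciurus),(Rattus,(Camponotus,Pan),(Nomascus,Cricetus,(Glossina,Helarctos)))); the answer is its 14 terminal taxa in alphabetical order.

Acinonyx, Callithrix, Camponotus, Capsella, Cricetus, Glossina, Helarctos, Meleagris, Nomascus, Pan, Rattus, Sciurus, Sorghum, Vulpes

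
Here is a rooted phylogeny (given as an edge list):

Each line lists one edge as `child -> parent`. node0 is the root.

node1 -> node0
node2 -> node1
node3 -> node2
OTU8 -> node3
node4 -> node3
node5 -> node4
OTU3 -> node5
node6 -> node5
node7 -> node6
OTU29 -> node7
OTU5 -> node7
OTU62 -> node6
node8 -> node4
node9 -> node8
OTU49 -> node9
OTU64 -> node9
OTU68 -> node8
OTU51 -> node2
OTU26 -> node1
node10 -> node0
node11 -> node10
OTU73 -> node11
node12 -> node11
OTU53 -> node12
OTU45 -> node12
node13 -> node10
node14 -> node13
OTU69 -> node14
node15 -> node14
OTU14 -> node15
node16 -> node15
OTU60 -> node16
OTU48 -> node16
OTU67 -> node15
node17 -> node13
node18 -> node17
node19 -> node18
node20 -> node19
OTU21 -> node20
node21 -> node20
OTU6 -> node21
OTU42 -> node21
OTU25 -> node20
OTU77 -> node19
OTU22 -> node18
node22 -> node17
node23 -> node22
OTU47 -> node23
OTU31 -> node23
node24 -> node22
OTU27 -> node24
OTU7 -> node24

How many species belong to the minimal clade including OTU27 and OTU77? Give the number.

The MRCA of OTU27 and OTU77 is the node subtending ((((OTU21,(OTU6,OTU42),OTU25),OTU77),OTU22),((OTU47,OTU31),(OTU27,OTU7))).
That clade contains 10 terminal taxa: OTU21, OTU22, OTU25, OTU27, OTU31, OTU42, OTU47, OTU6, OTU7, OTU77.

10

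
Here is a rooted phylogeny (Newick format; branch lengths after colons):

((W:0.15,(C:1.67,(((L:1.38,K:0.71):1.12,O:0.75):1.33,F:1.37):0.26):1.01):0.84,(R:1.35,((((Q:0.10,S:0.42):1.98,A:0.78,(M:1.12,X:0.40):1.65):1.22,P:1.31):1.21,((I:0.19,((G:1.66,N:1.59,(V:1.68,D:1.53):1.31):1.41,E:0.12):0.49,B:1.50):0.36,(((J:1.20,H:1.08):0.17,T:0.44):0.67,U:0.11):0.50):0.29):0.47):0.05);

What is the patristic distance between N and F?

8.14

The path runs N → … → MRCA → … → F; the MRCA is the root of the tree.
Branch lengths along that path: 1.59 + 1.41 + 0.49 + 0.36 + 0.29 + 0.47 + 0.05 + 0.84 + 1.01 + 0.26 + 1.37 = 8.14.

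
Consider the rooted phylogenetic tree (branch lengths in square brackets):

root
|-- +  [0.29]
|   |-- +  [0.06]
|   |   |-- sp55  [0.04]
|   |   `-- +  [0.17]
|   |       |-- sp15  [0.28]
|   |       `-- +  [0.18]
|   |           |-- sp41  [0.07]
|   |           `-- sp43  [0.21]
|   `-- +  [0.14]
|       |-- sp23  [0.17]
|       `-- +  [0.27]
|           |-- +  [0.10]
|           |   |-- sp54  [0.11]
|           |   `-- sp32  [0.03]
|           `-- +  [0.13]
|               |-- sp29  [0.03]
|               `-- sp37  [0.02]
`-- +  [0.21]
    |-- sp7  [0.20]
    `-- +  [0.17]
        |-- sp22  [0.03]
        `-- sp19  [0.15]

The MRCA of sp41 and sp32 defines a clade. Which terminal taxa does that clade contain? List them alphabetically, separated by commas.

sp15, sp23, sp29, sp32, sp37, sp41, sp43, sp54, sp55

Tracing sp41: it sits inside (sp41,sp43).
Tracing sp32: it sits inside (sp54,sp32).
The smallest clade enclosing both is ((sp55,(sp15,(sp41,sp43))),(sp23,((sp54,sp32),(sp29,sp37)))); the answer is its 9 terminal taxa in alphabetical order.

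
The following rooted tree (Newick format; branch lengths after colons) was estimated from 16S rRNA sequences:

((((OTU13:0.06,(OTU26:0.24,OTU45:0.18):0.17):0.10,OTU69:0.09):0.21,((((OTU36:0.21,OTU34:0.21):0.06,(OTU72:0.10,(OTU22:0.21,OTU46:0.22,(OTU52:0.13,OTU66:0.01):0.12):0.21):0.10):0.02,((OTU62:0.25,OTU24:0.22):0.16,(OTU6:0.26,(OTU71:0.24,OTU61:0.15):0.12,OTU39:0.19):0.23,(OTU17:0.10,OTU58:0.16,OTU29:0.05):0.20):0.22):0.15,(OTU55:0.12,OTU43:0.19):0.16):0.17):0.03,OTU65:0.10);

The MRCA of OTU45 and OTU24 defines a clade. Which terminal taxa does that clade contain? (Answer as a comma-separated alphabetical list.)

Tracing OTU45: it sits inside (OTU26,OTU45).
Tracing OTU24: it sits inside (OTU62,OTU24).
The smallest clade enclosing both is (((OTU13,(OTU26,OTU45)),OTU69),((((OTU36,OTU34),(OTU72,(OTU22,OTU46,(OTU52,OTU66)))),((OTU62,OTU24),(OTU6,(OTU71,OTU61),OTU39),(OTU17,OTU58,OTU29))),(OTU55,OTU43))); the answer is its 22 terminal taxa in alphabetical order.

OTU13, OTU17, OTU22, OTU24, OTU26, OTU29, OTU34, OTU36, OTU39, OTU43, OTU45, OTU46, OTU52, OTU55, OTU58, OTU6, OTU61, OTU62, OTU66, OTU69, OTU71, OTU72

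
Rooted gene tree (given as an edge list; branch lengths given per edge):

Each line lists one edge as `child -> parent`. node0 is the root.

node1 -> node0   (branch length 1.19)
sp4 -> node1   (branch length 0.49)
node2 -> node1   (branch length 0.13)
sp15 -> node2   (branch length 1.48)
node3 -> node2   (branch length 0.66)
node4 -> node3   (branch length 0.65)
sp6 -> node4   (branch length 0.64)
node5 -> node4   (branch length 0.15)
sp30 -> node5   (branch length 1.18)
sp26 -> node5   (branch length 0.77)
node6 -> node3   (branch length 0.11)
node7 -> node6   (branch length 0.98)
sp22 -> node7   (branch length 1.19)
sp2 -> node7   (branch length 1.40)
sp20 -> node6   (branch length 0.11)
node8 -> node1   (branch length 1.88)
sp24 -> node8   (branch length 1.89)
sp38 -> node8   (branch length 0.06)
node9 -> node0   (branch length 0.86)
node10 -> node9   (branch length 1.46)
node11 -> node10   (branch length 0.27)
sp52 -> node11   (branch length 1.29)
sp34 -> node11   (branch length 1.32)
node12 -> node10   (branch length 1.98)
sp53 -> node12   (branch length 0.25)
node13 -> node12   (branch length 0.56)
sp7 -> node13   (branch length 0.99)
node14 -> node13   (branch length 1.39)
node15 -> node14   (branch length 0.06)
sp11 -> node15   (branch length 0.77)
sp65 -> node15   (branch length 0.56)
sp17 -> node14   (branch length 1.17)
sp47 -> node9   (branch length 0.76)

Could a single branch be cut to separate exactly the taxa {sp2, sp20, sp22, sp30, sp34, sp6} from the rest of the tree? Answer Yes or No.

No

The MRCA of the listed taxa is the root, so the smallest clade containing them is the whole tree.
That clade also contains sp11, sp15, sp17, sp24, sp26, sp38, sp4, sp47, sp52, sp53, sp65, sp7, which are not in the proposed group, so the group is not monophyletic.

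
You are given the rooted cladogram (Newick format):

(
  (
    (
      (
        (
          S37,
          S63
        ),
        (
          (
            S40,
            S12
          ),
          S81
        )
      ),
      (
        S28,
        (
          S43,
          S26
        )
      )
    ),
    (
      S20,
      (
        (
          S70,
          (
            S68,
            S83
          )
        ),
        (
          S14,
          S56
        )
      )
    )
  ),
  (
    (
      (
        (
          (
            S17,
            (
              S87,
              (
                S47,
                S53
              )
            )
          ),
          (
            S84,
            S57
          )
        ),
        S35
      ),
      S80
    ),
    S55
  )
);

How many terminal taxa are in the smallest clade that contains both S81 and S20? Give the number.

The MRCA of S81 and S20 is the node subtending ((((S37,S63),((S40,S12),S81)),(S28,(S43,S26))),(S20,((S70,(S68,S83)),(S14,S56)))).
That clade contains 14 terminal taxa: S12, S14, S20, S26, S28, S37, S40, S43, S56, S63, S68, S70, S81, S83.

14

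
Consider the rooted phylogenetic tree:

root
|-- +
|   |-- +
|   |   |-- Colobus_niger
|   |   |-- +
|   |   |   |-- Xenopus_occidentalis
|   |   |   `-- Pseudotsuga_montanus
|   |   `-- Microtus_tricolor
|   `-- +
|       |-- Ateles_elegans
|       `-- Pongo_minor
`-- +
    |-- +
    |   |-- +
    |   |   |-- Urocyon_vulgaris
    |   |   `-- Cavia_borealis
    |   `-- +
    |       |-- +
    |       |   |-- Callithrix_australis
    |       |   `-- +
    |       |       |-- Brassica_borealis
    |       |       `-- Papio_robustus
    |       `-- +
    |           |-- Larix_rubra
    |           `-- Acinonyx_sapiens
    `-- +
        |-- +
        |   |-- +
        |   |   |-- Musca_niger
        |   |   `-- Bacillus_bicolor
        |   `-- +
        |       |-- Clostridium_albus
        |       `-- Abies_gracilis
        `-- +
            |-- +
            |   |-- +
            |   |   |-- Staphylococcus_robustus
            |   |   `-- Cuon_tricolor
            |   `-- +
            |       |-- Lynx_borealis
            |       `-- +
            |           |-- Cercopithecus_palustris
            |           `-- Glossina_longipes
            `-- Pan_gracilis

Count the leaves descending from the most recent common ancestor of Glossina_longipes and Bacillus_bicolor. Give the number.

10

The MRCA of Glossina_longipes and Bacillus_bicolor is the node subtending (((Musca_niger,Bacillus_bicolor),(Clostridium_albus,Abies_gracilis)),(((Staphylococcus_robustus,Cuon_tricolor),(Lynx_borealis,(Cercopithecus_palustris,Glossina_longipes))),Pan_gracilis)).
That clade contains 10 terminal taxa: Abies_gracilis, Bacillus_bicolor, Cercopithecus_palustris, Clostridium_albus, Cuon_tricolor, Glossina_longipes, Lynx_borealis, Musca_niger, Pan_gracilis, Staphylococcus_robustus.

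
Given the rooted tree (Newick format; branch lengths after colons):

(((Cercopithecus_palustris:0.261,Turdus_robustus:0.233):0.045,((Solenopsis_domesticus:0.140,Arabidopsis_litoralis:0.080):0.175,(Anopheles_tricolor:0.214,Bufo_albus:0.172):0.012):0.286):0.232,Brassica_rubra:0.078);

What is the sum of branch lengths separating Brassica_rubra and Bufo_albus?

The path runs Brassica_rubra → … → MRCA → … → Bufo_albus; the MRCA is the root of the tree.
Branch lengths along that path: 0.078 + 0.232 + 0.286 + 0.012 + 0.172 = 0.780.

0.780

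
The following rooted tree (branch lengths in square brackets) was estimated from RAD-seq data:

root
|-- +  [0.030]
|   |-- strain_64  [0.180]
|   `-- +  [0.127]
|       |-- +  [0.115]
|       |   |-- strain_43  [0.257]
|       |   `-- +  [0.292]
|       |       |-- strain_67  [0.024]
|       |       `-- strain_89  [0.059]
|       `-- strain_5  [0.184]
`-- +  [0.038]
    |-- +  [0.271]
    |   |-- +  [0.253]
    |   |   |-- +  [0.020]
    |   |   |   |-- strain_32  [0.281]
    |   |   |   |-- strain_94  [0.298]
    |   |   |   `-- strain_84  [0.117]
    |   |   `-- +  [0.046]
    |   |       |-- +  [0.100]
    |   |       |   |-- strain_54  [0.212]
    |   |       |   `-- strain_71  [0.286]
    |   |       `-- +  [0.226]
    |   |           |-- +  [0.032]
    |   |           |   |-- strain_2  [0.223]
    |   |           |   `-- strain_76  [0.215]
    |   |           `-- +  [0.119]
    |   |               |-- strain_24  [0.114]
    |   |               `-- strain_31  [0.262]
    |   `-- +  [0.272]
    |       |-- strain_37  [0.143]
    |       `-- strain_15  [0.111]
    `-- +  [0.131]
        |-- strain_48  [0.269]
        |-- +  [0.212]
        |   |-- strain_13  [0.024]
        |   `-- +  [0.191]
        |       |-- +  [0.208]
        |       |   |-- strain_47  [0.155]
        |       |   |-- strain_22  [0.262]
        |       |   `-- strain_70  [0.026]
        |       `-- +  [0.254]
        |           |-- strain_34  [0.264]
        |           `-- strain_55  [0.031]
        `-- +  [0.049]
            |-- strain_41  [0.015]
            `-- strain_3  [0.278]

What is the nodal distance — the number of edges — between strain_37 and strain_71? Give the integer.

The MRCA of strain_37 and strain_71 is the node subtending (((strain_32,strain_94,strain_84),((strain_54,strain_71),((strain_2,strain_76),(strain_24,strain_31)))),(strain_37,strain_15)).
From strain_37 up to that node: 2 branches. From strain_71 up to the same node: 4 branches. Total: 2 + 4 = 6.

6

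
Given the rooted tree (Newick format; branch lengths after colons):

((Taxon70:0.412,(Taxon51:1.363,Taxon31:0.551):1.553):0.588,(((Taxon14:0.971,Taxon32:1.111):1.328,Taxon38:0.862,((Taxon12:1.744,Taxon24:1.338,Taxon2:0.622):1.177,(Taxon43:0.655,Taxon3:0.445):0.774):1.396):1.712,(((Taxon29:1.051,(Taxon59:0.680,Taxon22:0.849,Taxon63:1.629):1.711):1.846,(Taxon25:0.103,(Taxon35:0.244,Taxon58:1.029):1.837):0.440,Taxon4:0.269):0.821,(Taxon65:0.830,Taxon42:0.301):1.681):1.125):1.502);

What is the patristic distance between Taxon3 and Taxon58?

9.579

The path runs Taxon3 → … → MRCA → … → Taxon58; the MRCA is the node subtending (((Taxon14,Taxon32),Taxon38,((Taxon12,Taxon24,Taxon2),(Taxon43,Taxon3))),(((Taxon29,(Taxon59,Taxon22,Taxon63)),(Taxon25,(Taxon35,Taxon58)),Taxon4),(Taxon65,Taxon42))).
Branch lengths along that path: 0.445 + 0.774 + 1.396 + 1.712 + 1.125 + 0.821 + 0.440 + 1.837 + 1.029 = 9.579.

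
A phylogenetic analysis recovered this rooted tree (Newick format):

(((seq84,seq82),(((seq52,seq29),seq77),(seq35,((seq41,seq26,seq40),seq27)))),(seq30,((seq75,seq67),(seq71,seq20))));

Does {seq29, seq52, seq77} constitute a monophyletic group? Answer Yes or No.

Yes

The most recent common ancestor of these taxa subtends ((seq52,seq29),seq77).
That clade has exactly 3 tips — every listed taxon and nothing else — so the group is monophyletic.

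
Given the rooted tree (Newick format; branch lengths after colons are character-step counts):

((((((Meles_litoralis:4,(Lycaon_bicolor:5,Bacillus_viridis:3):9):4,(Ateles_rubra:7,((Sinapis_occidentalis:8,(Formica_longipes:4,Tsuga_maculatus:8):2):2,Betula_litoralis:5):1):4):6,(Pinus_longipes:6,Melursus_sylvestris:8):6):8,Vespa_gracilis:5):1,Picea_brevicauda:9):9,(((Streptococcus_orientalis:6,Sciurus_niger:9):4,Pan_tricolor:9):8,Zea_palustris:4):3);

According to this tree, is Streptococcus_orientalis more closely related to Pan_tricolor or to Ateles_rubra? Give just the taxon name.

The MRCA of Streptococcus_orientalis and Pan_tricolor subtends ((Streptococcus_orientalis,Sciurus_niger),Pan_tricolor) (3 taxa).
The MRCA of Streptococcus_orientalis and Ateles_rubra is the root, subtending the entire tree (16 taxa).
The first is nested inside the second, so Streptococcus_orientalis shares a more recent common ancestor with Pan_tricolor.

Pan_tricolor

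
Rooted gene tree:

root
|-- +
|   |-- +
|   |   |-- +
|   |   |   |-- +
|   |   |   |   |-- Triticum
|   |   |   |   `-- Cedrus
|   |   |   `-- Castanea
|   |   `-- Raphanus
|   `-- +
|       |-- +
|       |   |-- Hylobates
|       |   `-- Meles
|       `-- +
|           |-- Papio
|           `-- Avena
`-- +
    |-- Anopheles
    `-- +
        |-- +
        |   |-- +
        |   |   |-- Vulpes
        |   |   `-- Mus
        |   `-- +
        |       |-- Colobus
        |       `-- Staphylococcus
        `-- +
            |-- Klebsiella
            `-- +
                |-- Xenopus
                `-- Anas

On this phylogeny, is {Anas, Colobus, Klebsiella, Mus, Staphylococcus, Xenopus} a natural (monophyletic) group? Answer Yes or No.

The MRCA of the listed taxa subtends (((Vulpes,Mus),(Colobus,Staphylococcus)),(Klebsiella,(Xenopus,Anas))).
That clade also contains Vulpes, which is not in the proposed group, so the group is not monophyletic.

No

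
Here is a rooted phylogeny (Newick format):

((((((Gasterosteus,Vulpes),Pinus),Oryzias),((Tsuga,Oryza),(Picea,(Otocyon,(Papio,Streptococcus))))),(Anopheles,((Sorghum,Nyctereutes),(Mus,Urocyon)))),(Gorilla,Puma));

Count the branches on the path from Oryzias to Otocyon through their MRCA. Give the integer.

6

The MRCA of Oryzias and Otocyon is the node subtending ((((Gasterosteus,Vulpes),Pinus),Oryzias),((Tsuga,Oryza),(Picea,(Otocyon,(Papio,Streptococcus))))).
From Oryzias up to that node: 2 branches. From Otocyon up to the same node: 4 branches. Total: 2 + 4 = 6.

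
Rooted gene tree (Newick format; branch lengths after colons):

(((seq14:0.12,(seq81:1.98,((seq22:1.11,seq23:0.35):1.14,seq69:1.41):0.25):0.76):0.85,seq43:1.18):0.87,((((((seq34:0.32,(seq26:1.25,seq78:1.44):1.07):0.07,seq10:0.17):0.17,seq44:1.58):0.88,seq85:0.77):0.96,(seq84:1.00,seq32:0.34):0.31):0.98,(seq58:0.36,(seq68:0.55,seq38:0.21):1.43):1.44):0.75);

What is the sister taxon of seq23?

seq23 attaches to the tree at the node subtending (seq22,seq23).
The other lineage descending from that same node — the sister group — is the single tip seq22.

seq22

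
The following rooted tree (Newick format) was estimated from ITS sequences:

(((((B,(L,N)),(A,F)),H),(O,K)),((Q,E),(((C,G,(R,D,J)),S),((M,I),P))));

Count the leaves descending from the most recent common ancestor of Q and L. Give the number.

The MRCA of Q and L is the root, so the clade is the entire tree.
That clade contains 19 terminal taxa: A, B, C, D, E, F, G, H, I, J, K, L, M, N, O, P, Q, R, S.

19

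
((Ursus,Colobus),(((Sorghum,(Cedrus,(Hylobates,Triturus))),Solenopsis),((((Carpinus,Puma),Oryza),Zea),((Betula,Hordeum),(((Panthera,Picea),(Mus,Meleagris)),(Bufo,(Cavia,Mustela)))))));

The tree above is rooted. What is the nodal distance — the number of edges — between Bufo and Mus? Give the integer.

The MRCA of Bufo and Mus is the node subtending (((Panthera,Picea),(Mus,Meleagris)),(Bufo,(Cavia,Mustela))).
From Bufo up to that node: 2 branches. From Mus up to the same node: 3 branches. Total: 2 + 3 = 5.

5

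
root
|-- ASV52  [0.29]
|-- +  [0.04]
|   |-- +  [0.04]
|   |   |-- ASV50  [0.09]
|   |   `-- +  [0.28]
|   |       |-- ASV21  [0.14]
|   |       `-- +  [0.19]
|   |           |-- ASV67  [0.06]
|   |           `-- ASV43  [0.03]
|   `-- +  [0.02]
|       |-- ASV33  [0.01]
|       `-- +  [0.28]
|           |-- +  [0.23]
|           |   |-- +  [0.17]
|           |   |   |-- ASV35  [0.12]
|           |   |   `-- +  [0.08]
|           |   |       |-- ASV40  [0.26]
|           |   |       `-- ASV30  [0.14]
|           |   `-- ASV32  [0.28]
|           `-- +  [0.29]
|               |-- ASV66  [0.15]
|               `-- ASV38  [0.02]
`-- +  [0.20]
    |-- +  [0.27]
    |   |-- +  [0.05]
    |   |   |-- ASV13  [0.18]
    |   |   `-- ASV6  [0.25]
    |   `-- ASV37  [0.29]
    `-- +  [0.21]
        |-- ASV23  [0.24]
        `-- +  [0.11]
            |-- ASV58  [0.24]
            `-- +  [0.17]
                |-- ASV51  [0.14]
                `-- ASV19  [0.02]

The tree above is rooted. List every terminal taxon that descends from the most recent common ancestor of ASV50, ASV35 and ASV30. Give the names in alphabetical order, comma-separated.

ASV21, ASV30, ASV32, ASV33, ASV35, ASV38, ASV40, ASV43, ASV50, ASV66, ASV67

Tracing ASV50: it sits inside (ASV50,(ASV21,(ASV67,ASV43))).
Tracing ASV35: it sits inside (ASV35,(ASV40,ASV30)).
Tracing ASV30: it sits inside (ASV40,ASV30).
The smallest clade enclosing all 3 is ((ASV50,(ASV21,(ASV67,ASV43))),(ASV33,(((ASV35,(ASV40,ASV30)),ASV32),(ASV66,ASV38)))); the answer is its 11 terminal taxa in alphabetical order.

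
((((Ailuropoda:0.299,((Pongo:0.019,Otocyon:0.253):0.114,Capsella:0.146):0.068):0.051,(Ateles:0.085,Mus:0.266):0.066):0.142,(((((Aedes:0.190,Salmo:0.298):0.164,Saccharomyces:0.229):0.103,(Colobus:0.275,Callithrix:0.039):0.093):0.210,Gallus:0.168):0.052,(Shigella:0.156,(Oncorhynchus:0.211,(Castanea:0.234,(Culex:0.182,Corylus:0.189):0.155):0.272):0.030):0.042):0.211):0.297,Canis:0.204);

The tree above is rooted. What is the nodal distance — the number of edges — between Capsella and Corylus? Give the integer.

10

The MRCA of Capsella and Corylus is the node subtending (((Ailuropoda,((Pongo,Otocyon),Capsella)),(Ateles,Mus)),(((((Aedes,Salmo),Saccharomyces),(Colobus,Callithrix)),Gallus),(Shigella,(Oncorhynchus,(Castanea,(Culex,Corylus)))))).
From Capsella up to that node: 4 branches. From Corylus up to the same node: 6 branches. Total: 4 + 6 = 10.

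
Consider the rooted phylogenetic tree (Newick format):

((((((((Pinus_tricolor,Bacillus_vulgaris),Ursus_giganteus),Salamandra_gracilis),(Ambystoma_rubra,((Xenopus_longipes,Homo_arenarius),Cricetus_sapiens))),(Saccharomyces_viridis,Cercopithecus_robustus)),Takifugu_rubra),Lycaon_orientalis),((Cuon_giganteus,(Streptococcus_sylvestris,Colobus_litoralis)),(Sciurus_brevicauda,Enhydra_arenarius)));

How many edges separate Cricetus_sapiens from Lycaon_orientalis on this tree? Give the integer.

7

The MRCA of Cricetus_sapiens and Lycaon_orientalis is the node subtending (((((((Pinus_tricolor,Bacillus_vulgaris),Ursus_giganteus),Salamandra_gracilis),(Ambystoma_rubra,((Xenopus_longipes,Homo_arenarius),Cricetus_sapiens))),(Saccharomyces_viridis,Cercopithecus_robustus)),Takifugu_rubra),Lycaon_orientalis).
From Cricetus_sapiens up to that node: 6 branches. From Lycaon_orientalis up to the same node: 1 branch. Total: 6 + 1 = 7.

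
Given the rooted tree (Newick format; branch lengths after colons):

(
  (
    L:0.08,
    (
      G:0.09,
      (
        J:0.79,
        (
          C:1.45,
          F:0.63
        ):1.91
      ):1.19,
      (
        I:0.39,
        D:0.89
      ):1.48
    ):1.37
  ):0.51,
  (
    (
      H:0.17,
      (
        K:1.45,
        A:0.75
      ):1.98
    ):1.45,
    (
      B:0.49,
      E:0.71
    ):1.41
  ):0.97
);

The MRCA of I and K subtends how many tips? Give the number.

The MRCA of I and K is the root, so the clade is the entire tree.
That clade contains 12 terminal taxa: A, B, C, D, E, F, G, H, I, J, K, L.

12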